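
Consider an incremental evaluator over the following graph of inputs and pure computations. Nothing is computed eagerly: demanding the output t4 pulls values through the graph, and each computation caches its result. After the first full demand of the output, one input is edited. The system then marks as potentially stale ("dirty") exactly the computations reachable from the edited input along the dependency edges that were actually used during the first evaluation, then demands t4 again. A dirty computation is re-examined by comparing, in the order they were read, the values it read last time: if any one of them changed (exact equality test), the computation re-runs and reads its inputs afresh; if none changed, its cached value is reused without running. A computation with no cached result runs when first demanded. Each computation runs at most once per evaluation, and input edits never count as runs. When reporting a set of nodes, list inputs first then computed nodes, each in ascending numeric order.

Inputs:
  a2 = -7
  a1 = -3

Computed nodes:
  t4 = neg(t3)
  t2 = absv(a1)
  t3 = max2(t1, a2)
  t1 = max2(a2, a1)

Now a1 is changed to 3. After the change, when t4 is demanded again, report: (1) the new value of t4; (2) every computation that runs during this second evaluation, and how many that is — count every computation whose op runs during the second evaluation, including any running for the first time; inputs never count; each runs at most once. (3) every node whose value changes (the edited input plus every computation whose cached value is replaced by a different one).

t4 now evaluates to -3.
Run set: t1, t3, t4 (3 run).
Changed values: a1, t1, t3, t4.

Initial pass — values computed on the first demand:
  t1 = max2(-7, -3) = -3
  t3 = max2(-3, -7) = -3
  t4 = neg(-3) = 3

Second demand — change propagation:
  t1: re-runs because a1 -3->3; new result 3.
  t3: re-runs because t1 -3->3; new result 3.
  t4: re-runs because t3 -3->3; new result -3.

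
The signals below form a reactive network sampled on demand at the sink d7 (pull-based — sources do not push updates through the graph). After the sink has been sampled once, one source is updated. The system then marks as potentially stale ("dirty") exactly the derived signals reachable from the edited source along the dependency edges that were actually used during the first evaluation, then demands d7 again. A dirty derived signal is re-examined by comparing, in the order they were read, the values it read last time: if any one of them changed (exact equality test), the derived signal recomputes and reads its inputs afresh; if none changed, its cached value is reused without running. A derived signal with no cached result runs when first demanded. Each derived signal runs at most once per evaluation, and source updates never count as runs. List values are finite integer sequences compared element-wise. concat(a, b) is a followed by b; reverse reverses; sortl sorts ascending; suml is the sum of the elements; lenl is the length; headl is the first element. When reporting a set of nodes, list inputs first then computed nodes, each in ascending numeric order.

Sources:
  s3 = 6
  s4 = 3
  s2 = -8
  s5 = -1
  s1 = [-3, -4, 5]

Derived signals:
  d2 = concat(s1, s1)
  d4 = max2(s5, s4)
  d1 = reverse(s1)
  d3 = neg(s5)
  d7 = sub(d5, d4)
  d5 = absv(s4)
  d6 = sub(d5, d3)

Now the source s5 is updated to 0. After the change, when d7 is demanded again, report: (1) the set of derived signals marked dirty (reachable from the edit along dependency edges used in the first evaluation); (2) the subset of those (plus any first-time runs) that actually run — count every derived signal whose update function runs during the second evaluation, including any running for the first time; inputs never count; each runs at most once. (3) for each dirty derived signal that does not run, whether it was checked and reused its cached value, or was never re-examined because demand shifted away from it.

Initial pass — values computed on the first demand:
  d4 = max2(-1, 3) = 3
  d5 = absv(3) = 3
  d7 = sub(3, 3) = 0

Second demand — change propagation:
  d4: re-runs because s5 -1->0; new result 3 (unchanged).
  d7: re-examined; everything it read last time is the same (d5 unchanged, d4 unchanged) — cache 0 kept, no run.

The important point: d4 recomputes to an identical value, and the output ends up unchanged.

Dirty set: d4, d7.
Run set: d4 (1 run).
Re-examined without running (cache reused): d7.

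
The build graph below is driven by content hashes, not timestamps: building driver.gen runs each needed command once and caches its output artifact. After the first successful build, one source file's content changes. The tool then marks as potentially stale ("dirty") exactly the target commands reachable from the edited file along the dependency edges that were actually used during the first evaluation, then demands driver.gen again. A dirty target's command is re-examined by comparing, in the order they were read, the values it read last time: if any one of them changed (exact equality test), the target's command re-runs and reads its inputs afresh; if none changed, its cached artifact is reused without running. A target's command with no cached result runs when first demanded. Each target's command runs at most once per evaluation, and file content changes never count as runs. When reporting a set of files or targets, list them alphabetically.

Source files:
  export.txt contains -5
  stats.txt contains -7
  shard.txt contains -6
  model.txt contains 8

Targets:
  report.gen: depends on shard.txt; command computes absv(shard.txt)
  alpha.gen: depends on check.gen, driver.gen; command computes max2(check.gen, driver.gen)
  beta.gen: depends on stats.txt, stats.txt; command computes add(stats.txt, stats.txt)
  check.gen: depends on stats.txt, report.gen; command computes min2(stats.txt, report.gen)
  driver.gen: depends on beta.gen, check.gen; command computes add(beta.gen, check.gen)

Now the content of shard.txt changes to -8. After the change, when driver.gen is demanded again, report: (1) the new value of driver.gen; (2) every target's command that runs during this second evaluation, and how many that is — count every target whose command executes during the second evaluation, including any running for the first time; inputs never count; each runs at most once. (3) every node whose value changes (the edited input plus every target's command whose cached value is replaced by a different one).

driver.gen now evaluates to -21.
Run set: check.gen, report.gen (2 run).
Changed values: report.gen, shard.txt.
The important point: check.gen recomputes to an identical value, and the output ends up unchanged.

Initial pass — values computed on the first demand:
  beta.gen = add(-7, -7) = -14
  report.gen = absv(-6) = 6
  check.gen = min2(-7, 6) = -7
  driver.gen = add(-14, -7) = -21

Second demand — change propagation:
  report.gen: re-runs because shard.txt -6->-8; new result 8.
  check.gen: re-runs because report.gen 6->8; new result -7 (unchanged).
  driver.gen: re-examined; everything it read last time is the same (beta.gen unchanged, check.gen unchanged) — cache -21 kept, no run.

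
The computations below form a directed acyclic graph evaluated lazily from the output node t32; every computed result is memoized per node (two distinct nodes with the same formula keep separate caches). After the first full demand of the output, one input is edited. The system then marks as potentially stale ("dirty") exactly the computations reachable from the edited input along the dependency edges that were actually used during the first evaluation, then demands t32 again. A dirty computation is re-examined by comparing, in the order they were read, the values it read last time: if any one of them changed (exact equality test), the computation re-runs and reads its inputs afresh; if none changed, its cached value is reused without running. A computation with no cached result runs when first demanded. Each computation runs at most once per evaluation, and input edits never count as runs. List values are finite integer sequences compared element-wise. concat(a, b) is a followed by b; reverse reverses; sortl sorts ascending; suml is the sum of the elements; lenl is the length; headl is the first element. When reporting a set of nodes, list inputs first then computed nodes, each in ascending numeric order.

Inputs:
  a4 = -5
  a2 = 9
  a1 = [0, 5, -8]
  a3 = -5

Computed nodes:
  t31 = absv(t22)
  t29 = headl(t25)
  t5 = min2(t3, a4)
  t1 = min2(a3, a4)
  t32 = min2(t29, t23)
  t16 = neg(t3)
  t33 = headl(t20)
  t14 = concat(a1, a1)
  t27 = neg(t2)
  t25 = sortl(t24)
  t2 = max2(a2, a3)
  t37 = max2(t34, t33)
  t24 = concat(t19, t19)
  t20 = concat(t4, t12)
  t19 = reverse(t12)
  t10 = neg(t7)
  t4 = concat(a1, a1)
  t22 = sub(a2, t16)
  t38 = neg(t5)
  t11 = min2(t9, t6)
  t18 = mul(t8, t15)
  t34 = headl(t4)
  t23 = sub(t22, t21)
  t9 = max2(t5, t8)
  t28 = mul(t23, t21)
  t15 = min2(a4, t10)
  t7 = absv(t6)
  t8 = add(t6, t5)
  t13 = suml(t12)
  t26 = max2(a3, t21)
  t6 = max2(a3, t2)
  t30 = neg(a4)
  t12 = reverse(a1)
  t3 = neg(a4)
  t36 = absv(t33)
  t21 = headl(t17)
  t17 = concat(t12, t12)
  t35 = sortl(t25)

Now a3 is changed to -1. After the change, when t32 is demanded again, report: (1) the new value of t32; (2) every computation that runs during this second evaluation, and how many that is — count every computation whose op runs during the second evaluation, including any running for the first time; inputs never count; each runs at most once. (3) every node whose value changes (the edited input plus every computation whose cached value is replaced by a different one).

First demand of the output computes:
  t3 = neg(-5) = 5
  t12 = reverse([0, 5, -8]) = [-8, 5, 0]
  t16 = neg(5) = -5
  t17 = concat([-8, 5, 0], [-8, 5, 0]) = [-8, 5, 0, -8, 5, 0]
  t19 = reverse([-8, 5, 0]) = [0, 5, -8]
  t21 = headl([-8, 5, 0, -8, 5, 0]) = -8
  t22 = sub(9, -5) = 14
  t23 = sub(14, -8) = 22
  t24 = concat([0, 5, -8], [0, 5, -8]) = [0, 5, -8, 0, 5, -8]
  t25 = sortl([0, 5, -8, 0, 5, -8]) = [-8, -8, 0, 0, 5, 5]
  t29 = headl([-8, -8, 0, 0, 5, 5]) = -8
  t32 = min2(-8, 22) = -8

After the edit, cleaning proceeds:
  a3 only reaches undemanded nodes; the second demand re-runs nothing.

Note the shortcut — a3 feeds only undemanded nodes, so no recomputation happens.

Demanding t32 again yields -8.
0 computations run: none.
The nodes whose values change: a3.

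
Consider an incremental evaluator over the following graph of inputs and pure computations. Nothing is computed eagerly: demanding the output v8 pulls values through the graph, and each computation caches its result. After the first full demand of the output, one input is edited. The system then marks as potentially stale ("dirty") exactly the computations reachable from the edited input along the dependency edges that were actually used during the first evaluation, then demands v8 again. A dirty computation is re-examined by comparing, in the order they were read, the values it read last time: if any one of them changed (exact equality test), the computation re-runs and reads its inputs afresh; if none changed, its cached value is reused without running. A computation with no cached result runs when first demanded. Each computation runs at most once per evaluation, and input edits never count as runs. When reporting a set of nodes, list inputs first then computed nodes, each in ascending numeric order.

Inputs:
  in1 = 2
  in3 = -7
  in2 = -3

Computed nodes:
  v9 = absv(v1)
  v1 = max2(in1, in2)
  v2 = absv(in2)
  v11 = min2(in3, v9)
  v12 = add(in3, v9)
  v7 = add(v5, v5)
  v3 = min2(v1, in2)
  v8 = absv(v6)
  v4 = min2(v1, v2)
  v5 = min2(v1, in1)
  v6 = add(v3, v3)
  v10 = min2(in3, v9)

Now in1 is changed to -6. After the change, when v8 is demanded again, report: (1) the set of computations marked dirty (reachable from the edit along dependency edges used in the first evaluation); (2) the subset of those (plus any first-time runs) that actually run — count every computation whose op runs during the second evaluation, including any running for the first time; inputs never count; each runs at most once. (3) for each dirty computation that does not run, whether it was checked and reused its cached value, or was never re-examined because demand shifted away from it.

Initial pass — values computed on the first demand:
  v1 = max2(2, -3) = 2
  v3 = min2(2, -3) = -3
  v6 = add(-3, -3) = -6
  v8 = absv(-6) = 6

Second demand — change propagation:
  v1: re-runs because in1 2->-6; new result -3.
  v3: re-runs because v1 2->-3; new result -3 (unchanged).
  v6: re-examined; everything it read last time is the same (v3 unchanged, v3 unchanged) — cache -6 kept, no run.
  v8: re-examined; everything it read last time is the same (v6 unchanged) — cache 6 kept, no run.

The important point: v3 recomputes to an identical value, and the output ends up unchanged.

Dirty set: v1, v3, v6, v8.
Run set: v1, v3 (2 run).
Re-examined without running (cache reused): v6, v8.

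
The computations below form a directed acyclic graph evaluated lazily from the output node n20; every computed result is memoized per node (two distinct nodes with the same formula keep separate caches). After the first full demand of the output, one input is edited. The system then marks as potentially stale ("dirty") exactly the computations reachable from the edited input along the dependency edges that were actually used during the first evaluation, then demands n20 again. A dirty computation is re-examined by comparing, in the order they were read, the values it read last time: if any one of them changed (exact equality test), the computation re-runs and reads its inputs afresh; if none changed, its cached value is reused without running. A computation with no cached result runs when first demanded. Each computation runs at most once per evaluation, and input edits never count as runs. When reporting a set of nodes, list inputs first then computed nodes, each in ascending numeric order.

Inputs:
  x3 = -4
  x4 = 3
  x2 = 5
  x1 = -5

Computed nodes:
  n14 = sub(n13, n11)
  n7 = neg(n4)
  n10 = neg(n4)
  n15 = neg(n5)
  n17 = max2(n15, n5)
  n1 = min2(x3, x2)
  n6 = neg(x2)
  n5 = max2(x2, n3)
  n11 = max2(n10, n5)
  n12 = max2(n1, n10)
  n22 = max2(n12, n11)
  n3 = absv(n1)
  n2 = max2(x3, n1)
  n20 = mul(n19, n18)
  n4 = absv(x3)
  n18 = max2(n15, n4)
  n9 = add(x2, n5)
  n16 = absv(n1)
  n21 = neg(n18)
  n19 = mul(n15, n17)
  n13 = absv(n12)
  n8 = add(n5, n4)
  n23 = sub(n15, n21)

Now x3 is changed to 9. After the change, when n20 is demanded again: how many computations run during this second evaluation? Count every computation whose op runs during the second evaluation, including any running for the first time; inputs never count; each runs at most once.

6 computations run: n1, n3, n4, n5, n18, n20.
Note where the cutoff bites: n15 is checked, finds nothing changed, and keeps its cache.

First demand of the output computes:
  n1 = min2(-4, 5) = -4
  n3 = absv(-4) = 4
  n4 = absv(-4) = 4
  n5 = max2(5, 4) = 5
  n15 = neg(5) = -5
  n17 = max2(-5, 5) = 5
  n18 = max2(-5, 4) = 4
  n19 = mul(-5, 5) = -25
  n20 = mul(-25, 4) = -100

After the edit, cleaning proceeds:
  n1: a read changed (x3 -4->9) — executes, giving 5.
  n3: a read changed (n1 -4->5) — executes, giving 5.
  n4: a read changed (x3 -4->9) — executes, giving 9.
  n5: a read changed (n3 4->5) — executes, giving 5 — identical to its old value.
  n15: dirty, but its reads are unchanged (n5 unchanged); cached -5 stands.
  n17: dirty, but its reads are unchanged (n15 unchanged, n5 unchanged); cached 5 stands.
  n18: a read changed (n4 4->9) — executes, giving 9.
  n19: dirty, but its reads are unchanged (n15 unchanged, n17 unchanged); cached -25 stands.
  n20: a read changed (n18 4->9) — executes, giving -225.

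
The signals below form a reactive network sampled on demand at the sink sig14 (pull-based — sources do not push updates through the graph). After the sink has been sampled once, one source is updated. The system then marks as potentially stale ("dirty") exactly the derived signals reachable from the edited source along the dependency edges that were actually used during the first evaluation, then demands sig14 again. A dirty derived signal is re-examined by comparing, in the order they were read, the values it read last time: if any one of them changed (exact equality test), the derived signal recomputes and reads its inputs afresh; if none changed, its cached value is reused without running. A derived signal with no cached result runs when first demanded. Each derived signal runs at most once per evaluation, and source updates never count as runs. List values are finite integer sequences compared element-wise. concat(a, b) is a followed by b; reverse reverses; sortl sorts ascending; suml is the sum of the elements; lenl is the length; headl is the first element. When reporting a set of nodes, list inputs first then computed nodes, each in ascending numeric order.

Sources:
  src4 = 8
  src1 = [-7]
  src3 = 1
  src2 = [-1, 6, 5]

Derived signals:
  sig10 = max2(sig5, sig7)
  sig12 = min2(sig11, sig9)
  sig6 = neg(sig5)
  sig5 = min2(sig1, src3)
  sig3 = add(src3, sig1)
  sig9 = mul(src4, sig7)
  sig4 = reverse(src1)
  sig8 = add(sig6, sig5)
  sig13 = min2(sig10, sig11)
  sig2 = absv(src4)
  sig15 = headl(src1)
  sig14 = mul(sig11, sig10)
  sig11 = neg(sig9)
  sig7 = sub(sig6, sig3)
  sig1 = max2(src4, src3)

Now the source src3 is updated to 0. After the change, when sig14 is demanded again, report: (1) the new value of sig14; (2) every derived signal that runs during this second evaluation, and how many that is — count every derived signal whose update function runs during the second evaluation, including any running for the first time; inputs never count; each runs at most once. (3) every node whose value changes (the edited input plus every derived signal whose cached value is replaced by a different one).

sig14 now evaluates to 0.
Run set: sig1, sig3, sig5, sig6, sig7, sig9, sig10, sig11, sig14 (9 run).
Changed values: src3, sig3, sig5, sig6, sig7, sig9, sig10, sig11, sig14.

Initial pass — values computed on the first demand:
  sig1 = max2(8, 1) = 8
  sig3 = add(1, 8) = 9
  sig5 = min2(8, 1) = 1
  sig6 = neg(1) = -1
  sig7 = sub(-1, 9) = -10
  sig9 = mul(8, -10) = -80
  sig10 = max2(1, -10) = 1
  sig11 = neg(-80) = 80
  sig14 = mul(80, 1) = 80

Second demand — change propagation:
  sig1: re-runs because src3 1->0; new result 8 (unchanged).
  sig3: re-runs because src3 1->0; new result 8.
  sig5: re-runs because src3 1->0; new result 0.
  sig6: re-runs because sig5 1->0; new result 0.
  sig7: re-runs because sig6 -1->0; sig3 9->8; new result -8.
  sig9: re-runs because sig7 -10->-8; new result -64.
  sig10: re-runs because sig5 1->0; sig7 -10->-8; new result 0.
  sig11: re-runs because sig9 -80->-64; new result 64.
  sig14: re-runs because sig11 80->64; sig10 1->0; new result 0.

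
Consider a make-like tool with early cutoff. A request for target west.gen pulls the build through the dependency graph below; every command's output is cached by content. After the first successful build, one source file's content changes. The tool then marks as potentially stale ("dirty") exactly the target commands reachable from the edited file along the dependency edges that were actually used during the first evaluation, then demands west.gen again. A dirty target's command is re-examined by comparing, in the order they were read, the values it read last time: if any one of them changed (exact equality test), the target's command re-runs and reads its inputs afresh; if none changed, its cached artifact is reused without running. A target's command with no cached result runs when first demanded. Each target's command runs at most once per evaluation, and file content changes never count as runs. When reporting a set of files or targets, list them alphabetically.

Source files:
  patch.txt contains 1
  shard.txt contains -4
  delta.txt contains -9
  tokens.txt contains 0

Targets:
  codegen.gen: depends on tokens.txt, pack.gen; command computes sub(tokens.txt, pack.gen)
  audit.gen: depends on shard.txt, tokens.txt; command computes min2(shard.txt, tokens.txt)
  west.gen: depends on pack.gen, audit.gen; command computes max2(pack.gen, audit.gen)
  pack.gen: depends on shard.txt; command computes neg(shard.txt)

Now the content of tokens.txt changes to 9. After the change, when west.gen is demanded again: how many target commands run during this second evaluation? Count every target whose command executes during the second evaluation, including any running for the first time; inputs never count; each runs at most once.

First demand of the output computes:
  audit.gen = min2(-4, 0) = -4
  pack.gen = neg(-4) = 4
  west.gen = max2(4, -4) = 4

After the edit, cleaning proceeds:
  audit.gen: a read changed (tokens.txt 0->9) — executes, giving -4 — identical to its old value.
  west.gen: dirty, but its reads are unchanged (pack.gen unchanged, audit.gen unchanged); cached 4 stands.

Note the absorption at audit.gen: it re-runs yet its value is the same, leaving the output's value untouched.

1 target commands run: audit.gen.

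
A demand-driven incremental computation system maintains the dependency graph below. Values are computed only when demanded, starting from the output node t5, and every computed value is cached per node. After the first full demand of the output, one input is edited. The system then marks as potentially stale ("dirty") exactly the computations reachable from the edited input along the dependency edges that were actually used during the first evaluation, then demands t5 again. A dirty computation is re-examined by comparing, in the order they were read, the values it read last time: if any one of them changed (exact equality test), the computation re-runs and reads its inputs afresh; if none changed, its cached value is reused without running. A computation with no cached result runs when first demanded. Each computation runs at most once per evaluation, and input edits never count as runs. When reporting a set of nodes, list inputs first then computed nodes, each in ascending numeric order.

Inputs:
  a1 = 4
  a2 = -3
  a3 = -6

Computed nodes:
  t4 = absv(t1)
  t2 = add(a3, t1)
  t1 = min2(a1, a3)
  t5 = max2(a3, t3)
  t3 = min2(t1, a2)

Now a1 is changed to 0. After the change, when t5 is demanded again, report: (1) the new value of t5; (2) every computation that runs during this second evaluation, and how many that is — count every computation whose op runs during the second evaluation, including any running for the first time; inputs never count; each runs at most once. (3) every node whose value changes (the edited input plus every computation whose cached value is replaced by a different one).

New value of t5: -6.
Computations that run: t1 — 1 in total.
Values that change: a1.
Key observation: the change is absorbed at t1 — it re-runs but produces the same value, and the output's value is unchanged.

First evaluation (everything demanded from the output):
  t1 = min2(4, -6) = -6
  t3 = min2(-6, -3) = -6
  t5 = max2(-6, -6) = -6

Propagation after the edit:
  t1: runs — a1 4->0; result -6 (same value as before).
  t3: checked — values it read are unchanged (t1 unchanged, a2 unchanged); reused cached -6 without running.
  t5: checked — values it read are unchanged (a3 unchanged, t3 unchanged); reused cached -6 without running.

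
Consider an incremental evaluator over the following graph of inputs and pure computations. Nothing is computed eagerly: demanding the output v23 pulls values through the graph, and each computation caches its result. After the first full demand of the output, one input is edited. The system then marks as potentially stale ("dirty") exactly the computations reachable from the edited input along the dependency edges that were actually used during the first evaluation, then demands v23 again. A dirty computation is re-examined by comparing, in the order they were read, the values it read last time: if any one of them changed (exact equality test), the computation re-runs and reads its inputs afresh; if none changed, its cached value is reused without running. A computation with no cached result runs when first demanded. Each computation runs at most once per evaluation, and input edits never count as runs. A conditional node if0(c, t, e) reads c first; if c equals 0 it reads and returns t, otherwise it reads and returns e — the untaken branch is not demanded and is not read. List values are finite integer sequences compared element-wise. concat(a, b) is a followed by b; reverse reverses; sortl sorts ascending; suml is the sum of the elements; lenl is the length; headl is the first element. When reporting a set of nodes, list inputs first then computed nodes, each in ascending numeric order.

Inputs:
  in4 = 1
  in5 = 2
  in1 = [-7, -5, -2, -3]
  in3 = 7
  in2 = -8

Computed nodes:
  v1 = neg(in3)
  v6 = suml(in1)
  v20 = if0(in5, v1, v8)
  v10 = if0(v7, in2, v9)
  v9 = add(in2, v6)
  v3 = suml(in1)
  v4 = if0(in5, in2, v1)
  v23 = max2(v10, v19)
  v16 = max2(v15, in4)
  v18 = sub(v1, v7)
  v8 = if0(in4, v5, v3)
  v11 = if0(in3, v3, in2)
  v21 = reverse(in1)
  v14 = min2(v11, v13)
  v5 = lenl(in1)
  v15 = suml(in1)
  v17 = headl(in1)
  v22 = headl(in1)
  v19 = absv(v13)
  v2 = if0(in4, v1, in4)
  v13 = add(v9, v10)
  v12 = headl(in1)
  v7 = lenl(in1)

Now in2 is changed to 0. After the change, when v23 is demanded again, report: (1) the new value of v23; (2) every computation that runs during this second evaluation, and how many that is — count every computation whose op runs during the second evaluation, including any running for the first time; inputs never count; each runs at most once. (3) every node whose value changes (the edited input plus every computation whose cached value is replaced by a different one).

v23 now evaluates to 34.
Run set: v9, v10, v13, v19, v23 (5 run).
Changed values: in2, v9, v10, v13, v19, v23.

Initial pass — values computed on the first demand:
  v6 = suml([-7, -5, -2, -3]) = -17
  v7 = lenl([-7, -5, -2, -3]) = 4
  v9 = add(-8, -17) = -25
  v10 = if0(v7=4 -> else branch v9) = -25
  v13 = add(-25, -25) = -50
  v19 = absv(-50) = 50
  v23 = max2(-25, 50) = 50

Second demand — change propagation:
  v9: re-runs because in2 -8->0; new result -17.
  v10: re-runs because v9 -25->-17; new result -17.
  v13: re-runs because v9 -25->-17; v10 -25->-17; new result -34.
  v19: re-runs because v13 -50->-34; new result 34.
  v23: re-runs because v10 -25->-17; v19 50->34; new result 34.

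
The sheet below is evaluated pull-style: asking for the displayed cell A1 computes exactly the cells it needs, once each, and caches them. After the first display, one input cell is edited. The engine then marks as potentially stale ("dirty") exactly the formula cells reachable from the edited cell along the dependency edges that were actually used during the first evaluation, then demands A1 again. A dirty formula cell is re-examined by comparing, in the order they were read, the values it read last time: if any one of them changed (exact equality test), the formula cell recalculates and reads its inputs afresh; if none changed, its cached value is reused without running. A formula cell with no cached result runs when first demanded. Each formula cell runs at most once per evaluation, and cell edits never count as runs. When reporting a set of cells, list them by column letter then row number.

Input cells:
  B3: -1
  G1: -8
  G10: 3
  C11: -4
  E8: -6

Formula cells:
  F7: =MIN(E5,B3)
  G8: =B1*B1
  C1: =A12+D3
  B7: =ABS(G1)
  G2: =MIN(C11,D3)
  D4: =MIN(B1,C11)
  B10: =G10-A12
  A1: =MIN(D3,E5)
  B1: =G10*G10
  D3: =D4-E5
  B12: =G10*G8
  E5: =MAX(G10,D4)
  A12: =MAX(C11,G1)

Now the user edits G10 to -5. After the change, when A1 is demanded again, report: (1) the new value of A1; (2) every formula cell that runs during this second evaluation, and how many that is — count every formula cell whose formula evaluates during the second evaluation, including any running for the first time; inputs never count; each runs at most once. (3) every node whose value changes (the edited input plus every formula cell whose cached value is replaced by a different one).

Demanding A1 again yields -4.
5 formula cells run: A1, B1, D3, D4, E5.
The nodes whose values change: A1, B1, D3, E5, G10.

First demand of the output computes:
  B1 = 3 * 3 = 9
  D4 = MIN(9, -4) = -4
  E5 = MAX(3, -4) = 3
  D3 = -4 - 3 = -7
  A1 = MIN(-7, 3) = -7

After the edit, cleaning proceeds:
  B1: a read changed (G10 3->-5; G10 3->-5) — executes, giving 25.
  D4: a read changed (B1 9->25) — executes, giving -4 — identical to its old value.
  E5: a read changed (G10 3->-5) — executes, giving -4.
  D3: a read changed (E5 3->-4) — executes, giving 0.
  A1: a read changed (D3 -7->0; E5 3->-4) — executes, giving -4.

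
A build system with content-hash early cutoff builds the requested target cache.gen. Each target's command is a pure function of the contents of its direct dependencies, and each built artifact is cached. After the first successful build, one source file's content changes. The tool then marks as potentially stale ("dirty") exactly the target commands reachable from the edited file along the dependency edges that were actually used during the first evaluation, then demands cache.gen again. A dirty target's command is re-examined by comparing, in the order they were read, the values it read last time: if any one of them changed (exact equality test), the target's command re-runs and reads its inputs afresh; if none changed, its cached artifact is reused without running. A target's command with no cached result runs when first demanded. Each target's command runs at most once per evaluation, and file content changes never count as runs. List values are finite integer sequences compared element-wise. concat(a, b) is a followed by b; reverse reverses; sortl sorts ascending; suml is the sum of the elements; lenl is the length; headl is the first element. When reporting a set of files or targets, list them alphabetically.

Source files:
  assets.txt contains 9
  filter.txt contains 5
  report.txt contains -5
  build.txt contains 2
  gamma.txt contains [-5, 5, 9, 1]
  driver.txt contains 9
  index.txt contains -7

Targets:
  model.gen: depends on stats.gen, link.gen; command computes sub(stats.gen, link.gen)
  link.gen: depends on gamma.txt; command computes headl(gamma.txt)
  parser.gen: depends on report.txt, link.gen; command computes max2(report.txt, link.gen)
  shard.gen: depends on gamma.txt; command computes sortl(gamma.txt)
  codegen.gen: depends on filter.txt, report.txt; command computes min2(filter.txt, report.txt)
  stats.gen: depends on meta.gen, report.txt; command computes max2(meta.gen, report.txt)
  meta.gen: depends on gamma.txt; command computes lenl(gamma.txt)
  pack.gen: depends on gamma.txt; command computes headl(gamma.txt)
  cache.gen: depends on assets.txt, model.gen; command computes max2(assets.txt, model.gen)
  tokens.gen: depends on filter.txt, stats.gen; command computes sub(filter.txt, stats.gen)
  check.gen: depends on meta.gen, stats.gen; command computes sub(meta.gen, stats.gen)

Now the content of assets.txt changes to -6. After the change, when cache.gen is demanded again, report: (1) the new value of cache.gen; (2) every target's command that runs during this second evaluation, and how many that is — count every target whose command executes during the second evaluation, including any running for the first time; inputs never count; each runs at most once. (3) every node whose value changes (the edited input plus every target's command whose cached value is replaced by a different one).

New value of cache.gen: 9.
Target commands that run: cache.gen — 1 in total.
Values that change: assets.txt.

First evaluation (everything demanded from the output):
  link.gen = headl([-5, 5, 9, 1]) = -5
  meta.gen = lenl([-5, 5, 9, 1]) = 4
  stats.gen = max2(4, -5) = 4
  model.gen = sub(4, -5) = 9
  cache.gen = max2(9, 9) = 9

Propagation after the edit:
  cache.gen: runs — assets.txt 9->-6; result 9 (same value as before).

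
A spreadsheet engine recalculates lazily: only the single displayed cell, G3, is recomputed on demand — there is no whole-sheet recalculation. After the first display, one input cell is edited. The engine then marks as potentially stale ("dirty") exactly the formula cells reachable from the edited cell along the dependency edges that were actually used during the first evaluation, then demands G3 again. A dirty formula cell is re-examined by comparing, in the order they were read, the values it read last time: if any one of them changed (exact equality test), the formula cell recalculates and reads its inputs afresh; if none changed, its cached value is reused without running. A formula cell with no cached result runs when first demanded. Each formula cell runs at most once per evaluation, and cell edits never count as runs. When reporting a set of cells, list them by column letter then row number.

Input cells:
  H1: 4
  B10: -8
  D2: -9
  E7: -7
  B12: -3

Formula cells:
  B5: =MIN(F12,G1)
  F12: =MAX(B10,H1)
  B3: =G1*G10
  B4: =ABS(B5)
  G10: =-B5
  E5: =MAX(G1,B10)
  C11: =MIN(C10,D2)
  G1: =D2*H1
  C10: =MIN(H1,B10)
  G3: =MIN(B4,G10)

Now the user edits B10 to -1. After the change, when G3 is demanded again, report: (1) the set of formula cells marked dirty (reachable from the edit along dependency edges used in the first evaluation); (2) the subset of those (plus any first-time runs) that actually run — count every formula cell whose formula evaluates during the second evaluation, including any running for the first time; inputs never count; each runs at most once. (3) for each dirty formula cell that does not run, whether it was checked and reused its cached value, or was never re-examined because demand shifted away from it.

Marked dirty: B4, B5, F12, G3, G10.
Formula cells that run: F12 — 1 in total.
Checked but reused from cache: B4, B5, G3, G10.
Key observation: the change is absorbed at F12 — it re-runs but produces the same value, and the output's value is unchanged.

First evaluation (everything demanded from the output):
  F12 = MAX(-8, 4) = 4
  G1 = -9 * 4 = -36
  B5 = MIN(4, -36) = -36
  B4 = ABS(-36) = 36
  G10 = -(-36) = 36
  G3 = MIN(36, 36) = 36

Propagation after the edit:
  F12: runs — B10 -8->-1; result 4 (same value as before).
  B5: checked — values it read are unchanged (F12 unchanged, G1 unchanged); reused cached -36 without running.
  B4: checked — values it read are unchanged (B5 unchanged); reused cached 36 without running.
  G10: checked — values it read are unchanged (B5 unchanged); reused cached 36 without running.
  G3: checked — values it read are unchanged (B4 unchanged, G10 unchanged); reused cached 36 without running.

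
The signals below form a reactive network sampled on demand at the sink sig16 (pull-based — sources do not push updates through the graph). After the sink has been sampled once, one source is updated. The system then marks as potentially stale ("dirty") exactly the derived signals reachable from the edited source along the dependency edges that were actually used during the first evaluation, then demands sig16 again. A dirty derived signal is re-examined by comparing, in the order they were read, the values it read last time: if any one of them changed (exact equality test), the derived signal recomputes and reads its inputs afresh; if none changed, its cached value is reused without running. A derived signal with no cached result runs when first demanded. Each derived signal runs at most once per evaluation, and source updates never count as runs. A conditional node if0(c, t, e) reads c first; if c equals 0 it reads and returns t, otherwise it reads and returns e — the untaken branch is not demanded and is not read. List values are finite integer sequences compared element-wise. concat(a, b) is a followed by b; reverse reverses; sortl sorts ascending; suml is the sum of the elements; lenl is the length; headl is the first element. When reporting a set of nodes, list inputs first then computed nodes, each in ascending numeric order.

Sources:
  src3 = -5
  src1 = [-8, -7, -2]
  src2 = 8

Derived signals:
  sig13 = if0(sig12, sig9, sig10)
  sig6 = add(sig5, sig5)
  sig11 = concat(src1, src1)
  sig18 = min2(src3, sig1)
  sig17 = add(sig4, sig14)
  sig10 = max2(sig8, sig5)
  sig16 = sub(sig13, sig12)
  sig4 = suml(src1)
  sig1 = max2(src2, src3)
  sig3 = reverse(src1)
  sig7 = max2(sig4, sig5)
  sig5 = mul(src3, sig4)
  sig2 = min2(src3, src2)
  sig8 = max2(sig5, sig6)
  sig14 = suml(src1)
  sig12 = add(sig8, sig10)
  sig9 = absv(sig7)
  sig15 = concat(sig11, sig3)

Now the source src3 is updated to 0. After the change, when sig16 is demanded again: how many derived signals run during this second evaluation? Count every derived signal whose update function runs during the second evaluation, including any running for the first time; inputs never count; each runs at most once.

Run set: sig5, sig6, sig7, sig8, sig9, sig10, sig12, sig13, sig16 (9 run).
The important point: the flipped condition pulls in fresh nodes; sig7, sig9 run for the first time.

Initial pass — values computed on the first demand:
  sig4 = suml([-8, -7, -2]) = -17
  sig5 = mul(-5, -17) = 85
  sig6 = add(85, 85) = 170
  sig8 = max2(85, 170) = 170
  sig10 = max2(170, 85) = 170
  sig12 = add(170, 170) = 340
  sig13 = if0(sig12=340 -> else branch sig10) = 170
  sig16 = sub(170, 340) = -170

Second demand — change propagation:
  sig5: re-runs because src3 -5->0; new result 0.
  sig6: re-runs because sig5 85->0; sig5 85->0; new result 0.
  sig7: newly demanded (no cache) — executes and yields 0.
  sig8: re-runs because sig5 85->0; sig6 170->0; new result 0.
  sig9: newly demanded (no cache) — executes and yields 0.
  sig10: re-runs because sig8 170->0; sig5 85->0; new result 0.
  sig12: re-runs because sig8 170->0; sig10 170->0; new result 0.
  sig13: re-runs because sig12 340->0; sig10 170->0; new result 0.
  sig16: re-runs because sig13 170->0; sig12 340->0; new result 0.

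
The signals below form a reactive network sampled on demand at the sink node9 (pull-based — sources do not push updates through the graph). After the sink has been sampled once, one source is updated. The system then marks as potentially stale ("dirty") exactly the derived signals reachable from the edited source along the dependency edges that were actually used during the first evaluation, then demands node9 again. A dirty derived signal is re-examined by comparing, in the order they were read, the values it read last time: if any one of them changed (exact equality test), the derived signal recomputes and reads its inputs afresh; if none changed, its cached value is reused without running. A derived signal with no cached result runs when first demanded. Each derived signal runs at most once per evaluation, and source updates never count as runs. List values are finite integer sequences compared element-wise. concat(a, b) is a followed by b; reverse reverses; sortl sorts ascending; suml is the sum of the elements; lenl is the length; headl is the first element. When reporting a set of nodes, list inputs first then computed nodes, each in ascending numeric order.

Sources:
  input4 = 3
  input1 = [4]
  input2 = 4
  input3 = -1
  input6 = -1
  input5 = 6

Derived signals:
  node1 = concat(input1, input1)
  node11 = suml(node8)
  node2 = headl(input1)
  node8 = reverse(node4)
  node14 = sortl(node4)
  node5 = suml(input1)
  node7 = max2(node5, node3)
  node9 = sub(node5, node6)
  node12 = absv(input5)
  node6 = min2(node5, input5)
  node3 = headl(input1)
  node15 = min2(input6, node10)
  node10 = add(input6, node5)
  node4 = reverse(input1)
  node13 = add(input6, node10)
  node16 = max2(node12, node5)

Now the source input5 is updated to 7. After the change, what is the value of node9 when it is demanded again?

Initial pass — values computed on the first demand:
  node5 = suml([4]) = 4
  node6 = min2(4, 6) = 4
  node9 = sub(4, 4) = 0

Second demand — change propagation:
  node6: re-runs because input5 6->7; new result 4 (unchanged).
  node9: re-examined; everything it read last time is the same (node5 unchanged, node6 unchanged) — cache 0 kept, no run.

The important point: node6 recomputes to an identical value, and the output ends up unchanged.

node9 now evaluates to 0.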